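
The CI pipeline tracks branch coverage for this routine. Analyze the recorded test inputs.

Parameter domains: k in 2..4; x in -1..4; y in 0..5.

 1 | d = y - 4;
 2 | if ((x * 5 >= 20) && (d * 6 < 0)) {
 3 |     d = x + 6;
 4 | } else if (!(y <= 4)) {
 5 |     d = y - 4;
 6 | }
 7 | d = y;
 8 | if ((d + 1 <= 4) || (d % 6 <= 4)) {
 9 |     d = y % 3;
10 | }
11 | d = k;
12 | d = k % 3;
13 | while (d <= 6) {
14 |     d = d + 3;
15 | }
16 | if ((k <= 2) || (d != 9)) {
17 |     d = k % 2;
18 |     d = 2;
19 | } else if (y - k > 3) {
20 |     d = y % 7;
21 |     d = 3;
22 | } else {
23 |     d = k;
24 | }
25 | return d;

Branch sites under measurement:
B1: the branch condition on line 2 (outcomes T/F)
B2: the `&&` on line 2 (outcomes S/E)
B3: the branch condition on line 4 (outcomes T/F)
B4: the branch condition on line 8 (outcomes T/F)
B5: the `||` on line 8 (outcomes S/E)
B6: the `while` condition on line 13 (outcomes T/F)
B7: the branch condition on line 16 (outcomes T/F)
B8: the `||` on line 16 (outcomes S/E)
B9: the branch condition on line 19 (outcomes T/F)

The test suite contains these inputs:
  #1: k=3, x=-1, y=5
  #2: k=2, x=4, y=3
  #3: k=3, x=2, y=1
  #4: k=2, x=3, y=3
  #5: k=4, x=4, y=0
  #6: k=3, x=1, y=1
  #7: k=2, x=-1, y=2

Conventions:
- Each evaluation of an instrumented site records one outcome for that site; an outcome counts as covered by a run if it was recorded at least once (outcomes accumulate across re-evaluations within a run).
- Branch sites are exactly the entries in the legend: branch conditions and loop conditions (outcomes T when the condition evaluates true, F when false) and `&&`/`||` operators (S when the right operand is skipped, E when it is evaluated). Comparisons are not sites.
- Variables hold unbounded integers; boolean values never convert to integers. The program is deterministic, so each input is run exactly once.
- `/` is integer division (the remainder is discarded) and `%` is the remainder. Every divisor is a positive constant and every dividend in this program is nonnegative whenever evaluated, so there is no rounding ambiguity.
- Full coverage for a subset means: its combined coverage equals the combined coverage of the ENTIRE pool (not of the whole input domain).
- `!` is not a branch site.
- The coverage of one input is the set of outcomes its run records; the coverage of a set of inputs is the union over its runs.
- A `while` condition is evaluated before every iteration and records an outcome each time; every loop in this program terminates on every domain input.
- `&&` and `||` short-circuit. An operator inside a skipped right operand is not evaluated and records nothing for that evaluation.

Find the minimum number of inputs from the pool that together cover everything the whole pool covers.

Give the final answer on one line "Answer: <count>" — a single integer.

#1 (k=3, x=-1, y=5) -> B2->S, B1->F, B3->T, B5->E, B4->F, B6->T, B6->T, B6->T, B6->F, B8->E, B7->F, B9->F; covered: B1=F, B2=S, B3=T, B4=F, B5=E, B6=T, B6=F, B7=F, B8=E, B9=F
#2 (k=2, x=4, y=3) -> B2->E, B1->T, B5->S, B4->T, B6->T, B6->T, B6->F, B8->S, B7->T; covered: B1=T, B2=E, B4=T, B5=S, B6=T, B6=F, B7=T, B8=S
#3 (k=3, x=2, y=1) -> B2->S, B1->F, B3->F, B5->S, B4->T, B6->T, B6->T, B6->T, B6->F, B8->E, B7->F, B9->F; covered: B1=F, B2=S, B3=F, B4=T, B5=S, B6=T, B6=F, B7=F, B8=E, B9=F
#4 (k=2, x=3, y=3) -> B2->S, B1->F, B3->F, B5->S, B4->T, B6->T, B6->T, B6->F, B8->S, B7->T; covered: B1=F, B2=S, B3=F, B4=T, B5=S, B6=T, B6=F, B7=T, B8=S
#5 (k=4, x=4, y=0) -> B2->E, B1->T, B5->S, B4->T, B6->T, B6->T, B6->F, B8->E, B7->T; covered: B1=T, B2=E, B4=T, B5=S, B6=T, B6=F, B7=T, B8=E
#6 (k=3, x=1, y=1) -> B2->S, B1->F, B3->F, B5->S, B4->T, B6->T, B6->T, B6->T, B6->F, B8->E, B7->F, B9->F; covered: B1=F, B2=S, B3=F, B4=T, B5=S, B6=T, B6=F, B7=F, B8=E, B9=F
#7 (k=2, x=-1, y=2) -> B2->S, B1->F, B3->F, B5->S, B4->T, B6->T, B6->T, B6->F, B8->S, B7->T; covered: B1=F, B2=S, B3=F, B4=T, B5=S, B6=T, B6=F, B7=T, B8=S
together the pool reaches 17 outcomes: B1=T, B1=F, B2=S, B2=E, B3=T, B3=F, B4=T, B4=F, B5=S, B5=E, B6=T, B6=F, B7=T, B7=F, B8=S, B8=E, B9=F
checked all size-1 subsets: none covers 17 outcomes (max 10/17)
checked all size-2 subsets: none covers 17 outcomes (max 16/17)
the canonical winner is {1, 2, 3}: size 3, full 17-outcome coverage, earliest index list among size-3 covers

Answer: 3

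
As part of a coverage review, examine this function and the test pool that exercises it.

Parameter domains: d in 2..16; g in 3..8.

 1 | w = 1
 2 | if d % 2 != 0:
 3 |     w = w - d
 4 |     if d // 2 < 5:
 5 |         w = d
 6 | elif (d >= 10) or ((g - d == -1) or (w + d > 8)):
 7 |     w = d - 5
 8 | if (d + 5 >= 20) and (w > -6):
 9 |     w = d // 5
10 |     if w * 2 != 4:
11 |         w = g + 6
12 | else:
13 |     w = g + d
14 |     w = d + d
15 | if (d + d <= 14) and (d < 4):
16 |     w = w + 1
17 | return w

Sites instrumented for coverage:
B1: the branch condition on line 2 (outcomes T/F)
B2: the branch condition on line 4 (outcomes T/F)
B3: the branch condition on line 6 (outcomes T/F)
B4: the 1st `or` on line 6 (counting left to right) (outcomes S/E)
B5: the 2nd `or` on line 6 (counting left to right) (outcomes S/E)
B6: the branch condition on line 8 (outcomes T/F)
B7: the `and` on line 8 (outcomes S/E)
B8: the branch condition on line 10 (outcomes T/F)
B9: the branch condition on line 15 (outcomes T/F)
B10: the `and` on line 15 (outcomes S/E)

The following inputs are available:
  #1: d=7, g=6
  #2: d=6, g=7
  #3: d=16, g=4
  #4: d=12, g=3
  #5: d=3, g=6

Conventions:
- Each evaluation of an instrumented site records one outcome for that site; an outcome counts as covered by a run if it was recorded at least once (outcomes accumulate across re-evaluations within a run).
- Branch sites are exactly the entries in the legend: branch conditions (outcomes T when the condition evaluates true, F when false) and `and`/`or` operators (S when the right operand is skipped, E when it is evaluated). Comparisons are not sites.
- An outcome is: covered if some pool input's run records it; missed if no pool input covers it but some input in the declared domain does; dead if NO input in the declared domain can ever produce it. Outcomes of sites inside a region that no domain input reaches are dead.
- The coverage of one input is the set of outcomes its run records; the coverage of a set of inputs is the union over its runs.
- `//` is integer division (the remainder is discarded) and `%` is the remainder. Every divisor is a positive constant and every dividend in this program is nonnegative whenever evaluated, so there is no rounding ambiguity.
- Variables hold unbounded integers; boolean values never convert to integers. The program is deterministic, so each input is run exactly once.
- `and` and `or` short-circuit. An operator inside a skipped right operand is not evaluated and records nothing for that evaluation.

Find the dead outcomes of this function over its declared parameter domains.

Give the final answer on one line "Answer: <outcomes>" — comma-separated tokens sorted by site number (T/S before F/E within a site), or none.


running all 90 domain inputs and tallying outcomes:
  B8=F: unreachable across the whole domain -> dead
  reachable outcomes have witnesses, e.g. B1=T (e.g. d=3, g=3), B1=F (e.g. d=2, g=3), B2=T (e.g. d=3, g=3), B2=F (e.g. d=11, g=3)
Answer: B8=F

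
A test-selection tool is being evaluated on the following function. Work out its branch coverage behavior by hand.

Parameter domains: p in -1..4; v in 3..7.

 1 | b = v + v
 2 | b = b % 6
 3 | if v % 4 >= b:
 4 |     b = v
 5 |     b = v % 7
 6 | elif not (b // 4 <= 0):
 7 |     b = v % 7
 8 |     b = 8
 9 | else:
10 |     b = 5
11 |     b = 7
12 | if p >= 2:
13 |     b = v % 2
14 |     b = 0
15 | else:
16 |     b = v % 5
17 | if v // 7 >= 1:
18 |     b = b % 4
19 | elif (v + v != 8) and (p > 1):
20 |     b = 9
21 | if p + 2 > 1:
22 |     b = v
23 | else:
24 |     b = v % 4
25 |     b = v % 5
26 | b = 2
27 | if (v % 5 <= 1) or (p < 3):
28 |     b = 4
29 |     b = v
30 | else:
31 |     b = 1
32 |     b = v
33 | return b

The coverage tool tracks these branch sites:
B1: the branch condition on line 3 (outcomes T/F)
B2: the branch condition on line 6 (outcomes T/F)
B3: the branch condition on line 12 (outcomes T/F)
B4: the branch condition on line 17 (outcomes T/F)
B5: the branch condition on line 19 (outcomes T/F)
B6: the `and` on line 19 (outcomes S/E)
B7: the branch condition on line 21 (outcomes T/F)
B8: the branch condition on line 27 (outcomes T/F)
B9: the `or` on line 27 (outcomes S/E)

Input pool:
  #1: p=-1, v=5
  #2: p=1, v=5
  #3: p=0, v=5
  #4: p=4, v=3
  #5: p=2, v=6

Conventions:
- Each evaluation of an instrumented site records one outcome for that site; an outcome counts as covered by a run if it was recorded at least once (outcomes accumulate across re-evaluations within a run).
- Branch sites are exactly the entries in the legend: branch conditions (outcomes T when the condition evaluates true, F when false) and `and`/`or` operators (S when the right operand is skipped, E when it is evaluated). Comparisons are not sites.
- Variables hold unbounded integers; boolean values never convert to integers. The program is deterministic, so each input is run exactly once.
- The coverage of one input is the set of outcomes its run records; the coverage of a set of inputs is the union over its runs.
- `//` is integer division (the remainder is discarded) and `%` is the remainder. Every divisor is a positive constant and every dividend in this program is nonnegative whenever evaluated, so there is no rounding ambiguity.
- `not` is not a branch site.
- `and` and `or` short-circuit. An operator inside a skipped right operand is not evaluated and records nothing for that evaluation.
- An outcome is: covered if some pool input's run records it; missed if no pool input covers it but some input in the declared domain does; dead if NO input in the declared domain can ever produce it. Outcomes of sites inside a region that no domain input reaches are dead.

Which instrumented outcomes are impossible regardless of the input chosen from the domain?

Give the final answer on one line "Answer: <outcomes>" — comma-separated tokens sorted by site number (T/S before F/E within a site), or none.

checking every outcome against all 30 domain inputs:
  reachable outcomes have witnesses, e.g. B1=T (e.g. p=-1, v=3), B1=F (e.g. p=-1, v=4), B2=T (e.g. p=-1, v=5), B2=F (e.g. p=-1, v=4)

Answer: none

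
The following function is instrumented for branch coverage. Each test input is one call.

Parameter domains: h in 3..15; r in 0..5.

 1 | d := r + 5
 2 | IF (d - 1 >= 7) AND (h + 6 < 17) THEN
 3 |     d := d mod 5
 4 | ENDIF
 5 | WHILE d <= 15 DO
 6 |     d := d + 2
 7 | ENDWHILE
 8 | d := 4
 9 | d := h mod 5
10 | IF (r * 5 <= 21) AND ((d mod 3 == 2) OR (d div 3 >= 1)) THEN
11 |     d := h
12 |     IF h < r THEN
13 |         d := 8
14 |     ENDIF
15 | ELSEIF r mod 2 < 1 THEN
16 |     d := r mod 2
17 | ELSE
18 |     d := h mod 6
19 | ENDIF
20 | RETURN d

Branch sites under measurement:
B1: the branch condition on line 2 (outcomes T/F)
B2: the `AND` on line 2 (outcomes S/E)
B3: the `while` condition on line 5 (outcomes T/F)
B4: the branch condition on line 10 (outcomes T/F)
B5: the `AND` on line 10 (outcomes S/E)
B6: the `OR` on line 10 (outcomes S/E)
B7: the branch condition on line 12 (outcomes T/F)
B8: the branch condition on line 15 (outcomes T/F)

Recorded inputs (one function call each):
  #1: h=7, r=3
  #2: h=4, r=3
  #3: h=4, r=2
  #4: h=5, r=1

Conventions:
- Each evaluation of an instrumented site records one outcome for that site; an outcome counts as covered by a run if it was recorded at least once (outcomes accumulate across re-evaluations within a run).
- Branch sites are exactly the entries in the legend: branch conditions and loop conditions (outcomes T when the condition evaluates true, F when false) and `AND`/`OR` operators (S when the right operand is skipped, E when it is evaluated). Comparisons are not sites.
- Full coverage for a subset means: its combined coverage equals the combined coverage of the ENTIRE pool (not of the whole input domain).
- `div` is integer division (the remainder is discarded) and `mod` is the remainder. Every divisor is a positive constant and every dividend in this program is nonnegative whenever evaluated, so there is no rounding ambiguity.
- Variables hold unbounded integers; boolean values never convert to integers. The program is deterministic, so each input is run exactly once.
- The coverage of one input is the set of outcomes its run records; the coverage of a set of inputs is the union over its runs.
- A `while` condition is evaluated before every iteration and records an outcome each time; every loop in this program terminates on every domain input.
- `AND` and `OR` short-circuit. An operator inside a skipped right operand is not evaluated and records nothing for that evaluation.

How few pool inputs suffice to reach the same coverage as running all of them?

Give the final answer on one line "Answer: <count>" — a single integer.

#1 (h=7, r=3) -> covered: B1=T, B2=E, B3=T, B3=F, B4=T, B5=E, B6=S, B7=F
#2 (h=4, r=3) -> covered: B1=T, B2=E, B3=T, B3=F, B4=T, B5=E, B6=E, B7=F
#3 (h=4, r=2) -> covered: B1=F, B2=S, B3=T, B3=F, B4=T, B5=E, B6=E, B7=F
#4 (h=5, r=1) -> covered: B1=F, B2=S, B3=T, B3=F, B4=F, B5=E, B6=E, B8=F
pool-wide coverage (13 outcomes): B1=T, B1=F, B2=S, B2=E, B3=T, B3=F, B4=T, B4=F, B5=E, B6=S, B6=E, B7=F, B8=F
every size-1 subset falls short of the 13 outcomes (best: 8/13)
size 2: inputs {1, 4} cover all 13 outcomes, and no lexicographically smaller subset of this size does

Answer: 2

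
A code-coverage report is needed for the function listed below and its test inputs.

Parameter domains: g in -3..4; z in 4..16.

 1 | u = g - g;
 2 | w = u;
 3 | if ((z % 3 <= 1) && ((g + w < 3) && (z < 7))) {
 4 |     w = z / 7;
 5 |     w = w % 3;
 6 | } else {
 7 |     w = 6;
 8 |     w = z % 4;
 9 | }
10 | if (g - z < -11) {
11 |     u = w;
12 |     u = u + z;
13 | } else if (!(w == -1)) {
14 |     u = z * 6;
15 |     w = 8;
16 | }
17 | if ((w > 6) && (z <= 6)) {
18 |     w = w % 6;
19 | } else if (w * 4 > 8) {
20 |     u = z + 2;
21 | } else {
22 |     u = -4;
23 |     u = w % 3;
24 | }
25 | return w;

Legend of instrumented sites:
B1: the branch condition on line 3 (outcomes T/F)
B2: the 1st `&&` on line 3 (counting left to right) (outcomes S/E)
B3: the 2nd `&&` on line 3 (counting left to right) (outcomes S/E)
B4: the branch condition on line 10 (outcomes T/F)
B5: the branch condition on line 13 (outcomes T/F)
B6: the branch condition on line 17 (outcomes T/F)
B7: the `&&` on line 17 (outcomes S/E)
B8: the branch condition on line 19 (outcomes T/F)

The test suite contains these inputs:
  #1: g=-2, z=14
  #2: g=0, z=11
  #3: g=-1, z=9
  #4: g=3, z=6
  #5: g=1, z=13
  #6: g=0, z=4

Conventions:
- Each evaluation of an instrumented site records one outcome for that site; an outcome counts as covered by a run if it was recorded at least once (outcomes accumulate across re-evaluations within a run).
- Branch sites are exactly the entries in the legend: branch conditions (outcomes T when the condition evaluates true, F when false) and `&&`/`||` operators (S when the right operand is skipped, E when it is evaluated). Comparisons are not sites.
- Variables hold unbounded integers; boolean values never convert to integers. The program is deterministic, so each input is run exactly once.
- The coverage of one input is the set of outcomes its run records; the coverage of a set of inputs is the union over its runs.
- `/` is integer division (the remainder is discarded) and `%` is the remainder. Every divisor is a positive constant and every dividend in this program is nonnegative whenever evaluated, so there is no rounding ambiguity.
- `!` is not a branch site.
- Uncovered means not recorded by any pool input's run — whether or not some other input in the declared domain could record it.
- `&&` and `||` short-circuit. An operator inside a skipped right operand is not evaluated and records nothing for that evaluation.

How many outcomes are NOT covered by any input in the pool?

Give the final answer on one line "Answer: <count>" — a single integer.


run #1 (g=-2, z=14) runs B2->S, B1->F, B4->T, B7->S, B6->F, B8->F; records B1=F, B2=S, B4=T, B6=F, B7=S, B8=F
run #2 (g=0, z=11) runs B2->S, B1->F, B4->F, B5->T, B7->E, B6->F, B8->T; records B1=F, B2=S, B4=F, B5=T, B6=F, B7=E, B8=T
run #3 (g=-1, z=9) runs B2->E, B3->E, B1->F, B4->F, B5->T, B7->E, B6->F, B8->T; records B1=F, B2=E, B3=E, B4=F, B5=T, B6=F, B7=E, B8=T
run #4 (g=3, z=6) runs B2->E, B3->S, B1->F, B4->F, B5->T, B7->E, B6->T; records B1=F, B2=E, B3=S, B4=F, B5=T, B6=T, B7=E
run #5 (g=1, z=13) runs B2->E, B3->E, B1->F, B4->T, B7->S, B6->F, B8->F; records B1=F, B2=E, B3=E, B4=T, B6=F, B7=S, B8=F
run #6 (g=0, z=4) runs B2->E, B3->E, B1->T, B4->F, B5->T, B7->E, B6->T; records B1=T, B2=E, B3=E, B4=F, B5=T, B6=T, B7=E
union over the pool: B1=T, B1=F, B2=S, B2=E, B3=S, B3=E, B4=T, B4=F, B5=T, B6=T, B6=F, B7=S, B7=E, B8=T, B8=F
uncovered (1 of 16): B5=F
Answer: 1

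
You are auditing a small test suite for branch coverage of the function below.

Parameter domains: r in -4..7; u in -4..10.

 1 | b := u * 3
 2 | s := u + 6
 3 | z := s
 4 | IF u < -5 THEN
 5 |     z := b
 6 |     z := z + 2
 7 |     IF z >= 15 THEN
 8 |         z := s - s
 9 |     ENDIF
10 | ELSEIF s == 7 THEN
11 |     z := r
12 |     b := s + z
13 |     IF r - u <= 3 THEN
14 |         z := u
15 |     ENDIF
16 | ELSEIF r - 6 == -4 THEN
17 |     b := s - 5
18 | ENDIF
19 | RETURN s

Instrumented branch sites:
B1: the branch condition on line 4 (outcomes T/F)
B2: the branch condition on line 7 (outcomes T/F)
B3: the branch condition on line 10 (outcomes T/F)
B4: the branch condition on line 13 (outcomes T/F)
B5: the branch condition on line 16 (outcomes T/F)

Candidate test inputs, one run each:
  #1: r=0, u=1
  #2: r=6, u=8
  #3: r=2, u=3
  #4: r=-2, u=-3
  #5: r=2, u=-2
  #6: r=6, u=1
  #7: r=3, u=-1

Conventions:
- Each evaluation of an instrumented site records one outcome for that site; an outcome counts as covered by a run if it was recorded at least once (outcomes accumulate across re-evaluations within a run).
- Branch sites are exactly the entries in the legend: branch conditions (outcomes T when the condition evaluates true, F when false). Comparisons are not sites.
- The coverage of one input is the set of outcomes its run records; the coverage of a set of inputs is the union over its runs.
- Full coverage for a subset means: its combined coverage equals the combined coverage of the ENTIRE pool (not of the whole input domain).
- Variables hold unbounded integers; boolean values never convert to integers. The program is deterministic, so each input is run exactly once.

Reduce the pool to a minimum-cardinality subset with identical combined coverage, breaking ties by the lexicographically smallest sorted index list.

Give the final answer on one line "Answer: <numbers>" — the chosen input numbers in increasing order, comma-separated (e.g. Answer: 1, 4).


#1 (r=0, u=1) -> B1->F, B3->T, B4->T; covered: B1=F, B3=T, B4=T
#2 (r=6, u=8) -> B1->F, B3->F, B5->F; covered: B1=F, B3=F, B5=F
#3 (r=2, u=3) -> B1->F, B3->F, B5->T; covered: B1=F, B3=F, B5=T
#4 (r=-2, u=-3) -> B1->F, B3->F, B5->F; covered: B1=F, B3=F, B5=F
#5 (r=2, u=-2) -> B1->F, B3->F, B5->T; covered: B1=F, B3=F, B5=T
#6 (r=6, u=1) -> B1->F, B3->T, B4->F; covered: B1=F, B3=T, B4=F
#7 (r=3, u=-1) -> B1->F, B3->F, B5->F; covered: B1=F, B3=F, B5=F
the full pool covers 7 outcomes: B1=F, B3=T, B3=F, B4=T, B4=F, B5=T, B5=F
no size-1 subset reaches all 7 outcomes (best union: 3/7)
no size-2 subset reaches all 7 outcomes (best union: 5/7)
no size-3 subset reaches all 7 outcomes (best union: 6/7)
at size 4, {1, 2, 3, 6} reaches all 7 outcomes; every lexicographically earlier size-4 subset fails
Answer: 1, 2, 3, 6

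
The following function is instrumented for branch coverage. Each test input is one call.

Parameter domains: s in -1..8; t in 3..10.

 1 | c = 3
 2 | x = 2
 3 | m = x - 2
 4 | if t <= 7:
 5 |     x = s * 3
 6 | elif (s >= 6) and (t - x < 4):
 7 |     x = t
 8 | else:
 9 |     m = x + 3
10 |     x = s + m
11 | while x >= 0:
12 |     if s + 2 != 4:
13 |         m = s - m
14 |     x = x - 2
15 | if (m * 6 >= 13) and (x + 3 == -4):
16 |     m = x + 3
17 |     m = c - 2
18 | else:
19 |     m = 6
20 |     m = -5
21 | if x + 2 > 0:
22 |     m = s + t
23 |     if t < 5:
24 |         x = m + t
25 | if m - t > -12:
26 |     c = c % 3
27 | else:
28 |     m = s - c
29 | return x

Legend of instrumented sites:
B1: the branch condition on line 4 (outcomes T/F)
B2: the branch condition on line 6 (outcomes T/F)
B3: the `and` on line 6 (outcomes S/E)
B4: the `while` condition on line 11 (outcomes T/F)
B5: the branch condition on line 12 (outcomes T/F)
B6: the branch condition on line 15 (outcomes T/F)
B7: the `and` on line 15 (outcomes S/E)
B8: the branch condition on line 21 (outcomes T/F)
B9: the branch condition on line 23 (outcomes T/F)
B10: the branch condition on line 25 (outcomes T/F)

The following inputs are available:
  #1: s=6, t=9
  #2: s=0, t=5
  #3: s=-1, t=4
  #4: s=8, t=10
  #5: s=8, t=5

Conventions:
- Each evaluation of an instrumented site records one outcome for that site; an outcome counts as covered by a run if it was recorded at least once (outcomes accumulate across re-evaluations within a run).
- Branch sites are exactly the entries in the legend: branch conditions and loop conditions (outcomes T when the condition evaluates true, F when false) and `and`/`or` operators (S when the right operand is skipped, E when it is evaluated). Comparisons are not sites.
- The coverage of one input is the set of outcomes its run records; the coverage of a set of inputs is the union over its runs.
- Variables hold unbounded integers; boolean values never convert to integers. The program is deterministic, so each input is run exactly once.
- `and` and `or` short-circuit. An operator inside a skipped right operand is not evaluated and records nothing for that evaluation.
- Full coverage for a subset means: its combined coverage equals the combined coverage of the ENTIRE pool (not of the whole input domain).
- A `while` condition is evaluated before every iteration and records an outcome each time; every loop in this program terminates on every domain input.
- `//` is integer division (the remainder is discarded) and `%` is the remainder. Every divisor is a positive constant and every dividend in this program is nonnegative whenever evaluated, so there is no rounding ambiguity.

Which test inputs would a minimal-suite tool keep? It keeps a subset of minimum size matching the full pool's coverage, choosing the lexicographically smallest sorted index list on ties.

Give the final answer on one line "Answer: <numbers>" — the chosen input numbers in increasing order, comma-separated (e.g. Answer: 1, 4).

run #1 (s=6, t=9) records B1=F, B2=F, B3=E, B4=T, B4=F, B5=T, B6=F, B7=E, B8=T, B9=F, B10=T
run #2 (s=0, t=5) records B1=T, B4=T, B4=F, B5=T, B6=F, B7=S, B8=F, B10=T
run #3 (s=-1, t=4) records B1=T, B4=F, B6=F, B7=S, B8=F, B10=T
run #4 (s=8, t=10) records B1=F, B2=F, B3=E, B4=T, B4=F, B5=T, B6=F, B7=E, B8=T, B9=F, B10=T
run #5 (s=8, t=5) records B1=T, B4=T, B4=F, B5=T, B6=F, B7=E, B8=F, B10=T
union over all inputs: B1=T, B1=F, B2=F, B3=E, B4=T, B4=F, B5=T, B6=F, B7=S, B7=E, B8=T, B8=F, B9=F, B10=T (14 outcomes)
no size-1 subset reaches all 14 outcomes (best union: 11/14)
size 2: inputs {1, 2} cover all 14 outcomes, and no lexicographically smaller subset of this size does

Answer: 1, 2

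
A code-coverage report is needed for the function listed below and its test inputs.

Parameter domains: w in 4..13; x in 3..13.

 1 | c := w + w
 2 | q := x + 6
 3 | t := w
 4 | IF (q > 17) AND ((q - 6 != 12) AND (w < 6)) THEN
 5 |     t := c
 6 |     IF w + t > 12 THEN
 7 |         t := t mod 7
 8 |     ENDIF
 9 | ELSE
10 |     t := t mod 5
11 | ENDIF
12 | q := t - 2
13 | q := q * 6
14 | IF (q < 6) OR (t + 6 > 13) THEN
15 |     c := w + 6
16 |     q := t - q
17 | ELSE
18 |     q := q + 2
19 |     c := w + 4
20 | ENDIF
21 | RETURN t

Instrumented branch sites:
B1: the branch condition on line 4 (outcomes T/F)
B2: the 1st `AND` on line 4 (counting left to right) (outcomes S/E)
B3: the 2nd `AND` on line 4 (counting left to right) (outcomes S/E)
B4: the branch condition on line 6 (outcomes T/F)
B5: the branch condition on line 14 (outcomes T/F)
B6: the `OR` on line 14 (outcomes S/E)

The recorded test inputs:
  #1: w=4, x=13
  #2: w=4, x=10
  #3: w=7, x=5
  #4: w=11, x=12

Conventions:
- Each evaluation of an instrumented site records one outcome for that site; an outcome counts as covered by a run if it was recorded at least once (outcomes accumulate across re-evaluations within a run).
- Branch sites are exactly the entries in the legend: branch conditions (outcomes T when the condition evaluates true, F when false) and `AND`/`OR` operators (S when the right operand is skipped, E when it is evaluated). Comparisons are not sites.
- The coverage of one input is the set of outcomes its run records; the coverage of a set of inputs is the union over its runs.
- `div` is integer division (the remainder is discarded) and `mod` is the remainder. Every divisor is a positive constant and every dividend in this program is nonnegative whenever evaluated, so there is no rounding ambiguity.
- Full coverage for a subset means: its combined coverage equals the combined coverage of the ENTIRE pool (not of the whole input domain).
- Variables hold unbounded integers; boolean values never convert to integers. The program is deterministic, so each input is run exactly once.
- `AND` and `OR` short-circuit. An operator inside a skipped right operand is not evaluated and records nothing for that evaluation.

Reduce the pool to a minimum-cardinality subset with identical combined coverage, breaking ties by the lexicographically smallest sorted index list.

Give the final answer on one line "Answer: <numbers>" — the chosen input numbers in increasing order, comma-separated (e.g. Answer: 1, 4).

input #1, w=4, x=13: outcomes B1=T, B2=E, B3=E, B4=F, B5=T, B6=E
input #2, w=4, x=10: outcomes B1=F, B2=S, B5=F, B6=E
input #3, w=7, x=5: outcomes B1=F, B2=S, B5=T, B6=S
input #4, w=11, x=12: outcomes B1=F, B2=E, B3=S, B5=T, B6=S
pool-wide coverage (11 outcomes): B1=T, B1=F, B2=S, B2=E, B3=S, B3=E, B4=F, B5=T, B5=F, B6=S, B6=E
size 1 is not enough: best union over all size-1 subsets is 6/11
size 2 is not enough: best union over all size-2 subsets is 9/11
inputs {1, 2, 4} (size 3) cover everything; no size-3 subset with a lexicographically smaller index list covers all 11

Answer: 1, 2, 4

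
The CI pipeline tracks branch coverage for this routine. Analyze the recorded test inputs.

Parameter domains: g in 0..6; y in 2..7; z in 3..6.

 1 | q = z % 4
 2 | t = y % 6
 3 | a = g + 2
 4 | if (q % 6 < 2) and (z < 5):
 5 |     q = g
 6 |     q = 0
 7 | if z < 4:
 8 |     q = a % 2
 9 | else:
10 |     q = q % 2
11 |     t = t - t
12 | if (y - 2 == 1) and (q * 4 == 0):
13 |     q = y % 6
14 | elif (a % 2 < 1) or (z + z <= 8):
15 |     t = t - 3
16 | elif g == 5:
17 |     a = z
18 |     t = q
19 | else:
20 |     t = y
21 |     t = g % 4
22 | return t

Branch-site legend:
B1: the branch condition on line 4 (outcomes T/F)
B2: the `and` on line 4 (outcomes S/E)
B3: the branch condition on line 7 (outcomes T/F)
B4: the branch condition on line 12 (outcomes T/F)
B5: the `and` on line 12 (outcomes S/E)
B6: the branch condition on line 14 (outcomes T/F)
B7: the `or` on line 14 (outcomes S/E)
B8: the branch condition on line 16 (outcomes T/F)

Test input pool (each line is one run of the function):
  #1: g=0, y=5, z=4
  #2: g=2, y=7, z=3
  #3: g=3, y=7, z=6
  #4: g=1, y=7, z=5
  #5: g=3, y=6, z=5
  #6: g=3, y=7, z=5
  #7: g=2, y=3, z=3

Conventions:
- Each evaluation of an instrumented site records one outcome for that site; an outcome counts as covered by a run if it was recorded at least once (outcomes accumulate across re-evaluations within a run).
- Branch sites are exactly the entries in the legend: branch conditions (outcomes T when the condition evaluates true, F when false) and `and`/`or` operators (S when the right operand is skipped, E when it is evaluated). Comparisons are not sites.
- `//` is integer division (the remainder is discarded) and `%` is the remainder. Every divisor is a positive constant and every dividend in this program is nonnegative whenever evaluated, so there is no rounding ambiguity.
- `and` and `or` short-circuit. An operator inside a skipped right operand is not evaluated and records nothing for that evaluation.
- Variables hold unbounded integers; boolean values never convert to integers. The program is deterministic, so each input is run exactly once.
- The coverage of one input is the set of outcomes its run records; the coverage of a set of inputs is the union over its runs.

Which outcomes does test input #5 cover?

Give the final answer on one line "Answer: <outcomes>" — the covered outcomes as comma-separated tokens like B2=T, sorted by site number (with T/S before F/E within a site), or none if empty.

Event log for input #5 (g=3, y=6, z=5):
  B2->E, B1->F, B3->F, B5->S, B4->F, B7->E, B6->F, B8->F
deduplicating events, the covered set is: B1=F, B2=E, B3=F, B4=F, B5=S, B6=F, B7=E, B8=F

Answer: B1=F, B2=E, B3=F, B4=F, B5=S, B6=F, B7=E, B8=F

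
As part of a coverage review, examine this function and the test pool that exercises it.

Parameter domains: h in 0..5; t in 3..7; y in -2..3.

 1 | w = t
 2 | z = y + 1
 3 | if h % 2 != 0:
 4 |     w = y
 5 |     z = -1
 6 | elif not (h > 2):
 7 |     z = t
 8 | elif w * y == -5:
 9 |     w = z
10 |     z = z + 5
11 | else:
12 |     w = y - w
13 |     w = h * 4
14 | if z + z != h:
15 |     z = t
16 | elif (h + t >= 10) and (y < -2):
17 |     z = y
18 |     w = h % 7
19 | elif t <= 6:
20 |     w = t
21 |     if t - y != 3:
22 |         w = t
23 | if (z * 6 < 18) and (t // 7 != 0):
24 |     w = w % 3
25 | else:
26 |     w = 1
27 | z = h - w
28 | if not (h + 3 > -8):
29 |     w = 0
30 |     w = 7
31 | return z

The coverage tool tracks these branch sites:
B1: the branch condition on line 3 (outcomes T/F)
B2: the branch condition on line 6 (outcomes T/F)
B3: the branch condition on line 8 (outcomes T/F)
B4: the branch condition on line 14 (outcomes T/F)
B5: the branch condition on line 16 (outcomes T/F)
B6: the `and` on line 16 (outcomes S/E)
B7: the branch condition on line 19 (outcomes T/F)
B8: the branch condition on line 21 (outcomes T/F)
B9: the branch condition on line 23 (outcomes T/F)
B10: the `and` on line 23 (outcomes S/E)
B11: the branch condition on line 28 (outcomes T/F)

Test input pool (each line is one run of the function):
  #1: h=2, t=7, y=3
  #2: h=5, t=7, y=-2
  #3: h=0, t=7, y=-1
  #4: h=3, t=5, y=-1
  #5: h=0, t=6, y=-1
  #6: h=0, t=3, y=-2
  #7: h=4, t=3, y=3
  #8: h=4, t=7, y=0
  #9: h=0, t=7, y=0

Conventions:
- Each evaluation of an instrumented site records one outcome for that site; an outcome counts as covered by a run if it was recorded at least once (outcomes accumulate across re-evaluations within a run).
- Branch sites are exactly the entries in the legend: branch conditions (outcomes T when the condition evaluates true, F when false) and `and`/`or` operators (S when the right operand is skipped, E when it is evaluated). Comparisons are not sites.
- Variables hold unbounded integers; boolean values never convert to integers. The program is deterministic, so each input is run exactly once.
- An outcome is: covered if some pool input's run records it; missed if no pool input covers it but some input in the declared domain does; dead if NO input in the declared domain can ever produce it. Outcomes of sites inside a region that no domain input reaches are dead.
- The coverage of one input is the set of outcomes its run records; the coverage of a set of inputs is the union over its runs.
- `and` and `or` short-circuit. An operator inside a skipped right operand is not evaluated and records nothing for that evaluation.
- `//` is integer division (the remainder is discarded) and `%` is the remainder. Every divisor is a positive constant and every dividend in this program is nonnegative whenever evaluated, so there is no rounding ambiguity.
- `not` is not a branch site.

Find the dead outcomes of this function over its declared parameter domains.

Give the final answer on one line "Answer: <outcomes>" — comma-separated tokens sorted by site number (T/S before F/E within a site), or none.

running all 180 domain inputs and tallying outcomes:
  B5=T: zero occurrences over every domain input -> dead
  B11=T: zero occurrences over every domain input -> dead
  reachable outcomes have witnesses, e.g. B1=T (e.g. h=1, t=3, y=-2), B1=F (e.g. h=0, t=3, y=-2), B2=T (e.g. h=0, t=3, y=-2), B2=F (e.g. h=4, t=3, y=-2)

Answer: B5=T, B11=T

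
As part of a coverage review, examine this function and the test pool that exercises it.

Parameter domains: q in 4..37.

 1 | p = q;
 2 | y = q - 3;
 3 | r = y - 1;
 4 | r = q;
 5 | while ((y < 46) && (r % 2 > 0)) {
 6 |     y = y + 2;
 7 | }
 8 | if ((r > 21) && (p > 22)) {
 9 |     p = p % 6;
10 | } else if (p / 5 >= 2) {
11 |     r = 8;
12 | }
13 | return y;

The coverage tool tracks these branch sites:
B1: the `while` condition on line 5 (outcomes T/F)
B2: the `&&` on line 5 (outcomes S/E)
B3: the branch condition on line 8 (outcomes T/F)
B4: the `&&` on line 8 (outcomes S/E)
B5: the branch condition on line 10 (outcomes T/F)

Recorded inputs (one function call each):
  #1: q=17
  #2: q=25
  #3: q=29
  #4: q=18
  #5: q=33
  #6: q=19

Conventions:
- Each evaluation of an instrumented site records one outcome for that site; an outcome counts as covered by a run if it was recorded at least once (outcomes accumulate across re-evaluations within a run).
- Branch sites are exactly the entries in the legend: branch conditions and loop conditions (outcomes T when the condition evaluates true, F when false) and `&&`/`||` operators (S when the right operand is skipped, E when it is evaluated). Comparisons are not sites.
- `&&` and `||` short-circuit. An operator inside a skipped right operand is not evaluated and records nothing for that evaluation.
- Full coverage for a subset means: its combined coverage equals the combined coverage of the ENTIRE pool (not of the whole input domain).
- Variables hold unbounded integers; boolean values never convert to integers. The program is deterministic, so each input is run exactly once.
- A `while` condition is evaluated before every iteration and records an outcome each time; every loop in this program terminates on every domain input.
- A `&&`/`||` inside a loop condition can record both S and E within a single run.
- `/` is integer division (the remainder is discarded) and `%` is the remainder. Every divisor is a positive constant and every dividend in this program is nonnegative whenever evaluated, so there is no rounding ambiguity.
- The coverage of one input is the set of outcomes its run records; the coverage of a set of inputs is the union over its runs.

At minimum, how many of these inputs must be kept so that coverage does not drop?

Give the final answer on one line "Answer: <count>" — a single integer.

test 1 (q=17) hits B1=T, B1=F, B2=S, B2=E, B3=F, B4=S, B5=T
test 2 (q=25) hits B1=T, B1=F, B2=S, B2=E, B3=T, B4=E
test 3 (q=29) hits B1=T, B1=F, B2=S, B2=E, B3=T, B4=E
test 4 (q=18) hits B1=F, B2=E, B3=F, B4=S, B5=T
test 5 (q=33) hits B1=T, B1=F, B2=S, B2=E, B3=T, B4=E
test 6 (q=19) hits B1=T, B1=F, B2=S, B2=E, B3=F, B4=S, B5=T
the full pool covers 9 outcomes: B1=T, B1=F, B2=S, B2=E, B3=T, B3=F, B4=S, B4=E, B5=T
no size-1 subset reaches all 9 outcomes (best union: 7/9)
inputs {1, 2} (size 2) cover everything; no size-2 subset with a lexicographically smaller index list covers all 9

Answer: 2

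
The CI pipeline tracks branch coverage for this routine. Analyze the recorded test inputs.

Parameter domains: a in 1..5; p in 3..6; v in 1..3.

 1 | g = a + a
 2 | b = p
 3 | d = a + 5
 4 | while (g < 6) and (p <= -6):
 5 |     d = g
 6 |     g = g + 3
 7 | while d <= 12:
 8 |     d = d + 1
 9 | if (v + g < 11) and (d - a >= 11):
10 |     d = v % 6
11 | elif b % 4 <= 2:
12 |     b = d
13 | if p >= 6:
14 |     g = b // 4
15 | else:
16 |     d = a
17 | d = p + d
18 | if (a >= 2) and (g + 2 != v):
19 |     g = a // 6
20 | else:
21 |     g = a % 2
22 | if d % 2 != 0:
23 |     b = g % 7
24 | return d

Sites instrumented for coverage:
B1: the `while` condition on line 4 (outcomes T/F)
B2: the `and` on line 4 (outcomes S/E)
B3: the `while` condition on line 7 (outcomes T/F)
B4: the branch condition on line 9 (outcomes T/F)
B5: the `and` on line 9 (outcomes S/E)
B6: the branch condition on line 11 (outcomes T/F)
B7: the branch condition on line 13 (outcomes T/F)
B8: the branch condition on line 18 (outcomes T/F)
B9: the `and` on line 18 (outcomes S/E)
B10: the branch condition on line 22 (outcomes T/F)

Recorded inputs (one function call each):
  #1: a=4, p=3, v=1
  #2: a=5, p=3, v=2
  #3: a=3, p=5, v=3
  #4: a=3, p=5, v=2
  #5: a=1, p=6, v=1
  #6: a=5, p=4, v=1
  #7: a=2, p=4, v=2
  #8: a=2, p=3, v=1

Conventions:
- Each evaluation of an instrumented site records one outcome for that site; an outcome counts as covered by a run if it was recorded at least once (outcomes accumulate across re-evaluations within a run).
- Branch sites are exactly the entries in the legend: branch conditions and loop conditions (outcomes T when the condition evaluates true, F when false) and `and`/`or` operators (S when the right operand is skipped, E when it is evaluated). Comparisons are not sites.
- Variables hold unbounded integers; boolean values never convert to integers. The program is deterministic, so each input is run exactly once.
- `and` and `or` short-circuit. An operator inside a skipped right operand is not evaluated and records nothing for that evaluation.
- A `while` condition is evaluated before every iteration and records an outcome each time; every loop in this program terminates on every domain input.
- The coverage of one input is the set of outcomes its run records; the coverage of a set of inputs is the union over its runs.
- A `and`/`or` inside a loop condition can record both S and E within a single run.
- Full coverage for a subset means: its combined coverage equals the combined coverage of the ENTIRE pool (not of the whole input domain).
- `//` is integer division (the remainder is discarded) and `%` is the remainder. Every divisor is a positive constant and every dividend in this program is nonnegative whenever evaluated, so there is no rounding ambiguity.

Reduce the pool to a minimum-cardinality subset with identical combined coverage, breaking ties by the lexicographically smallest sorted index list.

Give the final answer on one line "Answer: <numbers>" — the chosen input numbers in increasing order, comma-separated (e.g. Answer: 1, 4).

input #1, a=4, p=3, v=1: outcomes B1=F, B2=S, B3=T, B3=F, B4=F, B5=E, B6=F, B7=F, B8=T, B9=E, B10=T
input #2, a=5, p=3, v=2: outcomes B1=F, B2=S, B3=T, B3=F, B4=F, B5=S, B6=F, B7=F, B8=T, B9=E, B10=F
input #3, a=3, p=5, v=3: outcomes B1=F, B2=S, B3=T, B3=F, B4=F, B5=E, B6=T, B7=F, B8=T, B9=E, B10=F
input #4, a=3, p=5, v=2: outcomes B1=F, B2=S, B3=T, B3=F, B4=F, B5=E, B6=T, B7=F, B8=T, B9=E, B10=F
input #5, a=1, p=6, v=1: outcomes B1=F, B2=E, B3=T, B3=F, B4=T, B5=E, B7=T, B8=F, B9=S, B10=T
input #6, a=5, p=4, v=1: outcomes B1=F, B2=S, B3=T, B3=F, B4=F, B5=S, B6=T, B7=F, B8=T, B9=E, B10=T
input #7, a=2, p=4, v=2: outcomes B1=F, B2=E, B3=T, B3=F, B4=T, B5=E, B7=F, B8=T, B9=E, B10=F
input #8, a=2, p=3, v=1: outcomes B1=F, B2=E, B3=T, B3=F, B4=T, B5=E, B7=F, B8=T, B9=E, B10=T
the full pool covers 19 outcomes: B1=F, B2=S, B2=E, B3=T, B3=F, B4=T, B4=F, B5=S, B5=E, B6=T, B6=F, B7=T, B7=F, B8=T, B8=F, B9=S, B9=E, B10=T, B10=F
size 1 is not enough: best union over all size-1 subsets is 11/19
size 2 is not enough: best union over all size-2 subsets is 18/19
inputs {2, 3, 5} (size 3) cover everything; no size-3 subset with a lexicographically smaller index list covers all 19

Answer: 2, 3, 5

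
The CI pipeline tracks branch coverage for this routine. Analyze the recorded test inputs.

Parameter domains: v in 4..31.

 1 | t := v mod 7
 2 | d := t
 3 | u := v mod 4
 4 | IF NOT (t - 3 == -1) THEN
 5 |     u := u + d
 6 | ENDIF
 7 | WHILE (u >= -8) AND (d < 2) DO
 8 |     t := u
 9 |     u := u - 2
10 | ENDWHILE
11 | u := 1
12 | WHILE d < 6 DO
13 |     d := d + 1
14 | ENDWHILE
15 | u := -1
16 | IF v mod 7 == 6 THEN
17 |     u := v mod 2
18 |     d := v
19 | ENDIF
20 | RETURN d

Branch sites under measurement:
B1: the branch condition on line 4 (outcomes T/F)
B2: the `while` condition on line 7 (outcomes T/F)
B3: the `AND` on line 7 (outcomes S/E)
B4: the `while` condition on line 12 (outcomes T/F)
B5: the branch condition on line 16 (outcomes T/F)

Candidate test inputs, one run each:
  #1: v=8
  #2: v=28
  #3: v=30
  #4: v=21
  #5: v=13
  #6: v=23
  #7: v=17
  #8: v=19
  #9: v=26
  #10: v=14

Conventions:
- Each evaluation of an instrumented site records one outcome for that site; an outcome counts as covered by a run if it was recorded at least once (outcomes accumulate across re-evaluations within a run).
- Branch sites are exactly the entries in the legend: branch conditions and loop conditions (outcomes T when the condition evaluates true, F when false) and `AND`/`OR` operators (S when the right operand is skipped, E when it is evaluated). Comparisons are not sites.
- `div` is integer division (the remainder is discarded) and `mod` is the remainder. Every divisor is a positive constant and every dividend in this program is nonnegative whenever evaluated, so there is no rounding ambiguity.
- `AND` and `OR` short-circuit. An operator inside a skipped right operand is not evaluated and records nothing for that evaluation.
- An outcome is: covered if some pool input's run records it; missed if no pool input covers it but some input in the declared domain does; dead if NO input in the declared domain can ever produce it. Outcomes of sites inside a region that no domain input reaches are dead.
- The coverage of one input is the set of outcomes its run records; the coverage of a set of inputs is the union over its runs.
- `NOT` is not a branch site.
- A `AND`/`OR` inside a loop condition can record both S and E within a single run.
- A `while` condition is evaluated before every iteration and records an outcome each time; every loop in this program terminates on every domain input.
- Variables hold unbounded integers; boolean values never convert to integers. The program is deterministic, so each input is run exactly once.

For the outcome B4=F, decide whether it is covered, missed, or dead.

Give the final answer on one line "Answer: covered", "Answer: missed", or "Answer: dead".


B4=F is recorded by pool input(s) 1, 2, 3, 4, 5, 6, 7, 8, 9, 10 -> covered
Answer: covered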